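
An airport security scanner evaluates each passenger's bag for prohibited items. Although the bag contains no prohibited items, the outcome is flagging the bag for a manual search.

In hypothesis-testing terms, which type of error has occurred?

Type I error

The null hypothesis here is that the bag contains no prohibited items.
'Flagging the bag for a manual search' corresponds to rejecting H₀.
H₀ was rejected but H₀ is true — a Type I error (false positive).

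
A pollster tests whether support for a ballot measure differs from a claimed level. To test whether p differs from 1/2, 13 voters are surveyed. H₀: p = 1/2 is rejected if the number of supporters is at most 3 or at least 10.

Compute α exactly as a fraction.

189/2048

The significance level is the null-hypothesis probability of the rejection region {≤3} ∪ {≥10}.
By symmetry, α = 2·P(Y ≤ 3) = 2·(1 + 13 + 78 + 286)/8192 = 756/8192 = 189/2048.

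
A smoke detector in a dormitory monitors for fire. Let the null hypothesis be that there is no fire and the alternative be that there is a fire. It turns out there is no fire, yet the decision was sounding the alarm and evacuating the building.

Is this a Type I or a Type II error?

'Sounding the alarm and evacuating the building' corresponds to rejecting H₀.
H₀ was rejected but H₀ is true — a Type I error (false positive).

Type I error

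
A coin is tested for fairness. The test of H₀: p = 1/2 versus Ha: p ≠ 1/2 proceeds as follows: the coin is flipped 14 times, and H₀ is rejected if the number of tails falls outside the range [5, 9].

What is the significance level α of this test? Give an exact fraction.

Under H₀, X ~ Binomial(14, 1/2); α is the probability of landing in either tail, P(X ≤ 4) + P(X ≥ 10).
By symmetry, α = 2·P(X ≤ 4) = 2·(1 + 14 + 91 + 364 + 1001)/16384 = 2942/16384 = 1471/8192.

1471/8192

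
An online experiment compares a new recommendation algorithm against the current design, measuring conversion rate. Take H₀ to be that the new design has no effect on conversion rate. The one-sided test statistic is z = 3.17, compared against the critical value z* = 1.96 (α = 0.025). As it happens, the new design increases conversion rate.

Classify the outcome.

Since z = 3.17 > z* = 1.96, H₀ is rejected.
H₀ is false (actually the new design increases conversion rate).
The decision matches the true state — no error.

No error (correct decision).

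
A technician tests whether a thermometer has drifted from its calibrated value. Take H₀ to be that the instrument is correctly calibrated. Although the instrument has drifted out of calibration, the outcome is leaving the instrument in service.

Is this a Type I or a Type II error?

'Leaving the instrument in service' corresponds to failing to reject H₀.
H₀ was not rejected but H₀ is false — a Type II error (false negative).

Type II error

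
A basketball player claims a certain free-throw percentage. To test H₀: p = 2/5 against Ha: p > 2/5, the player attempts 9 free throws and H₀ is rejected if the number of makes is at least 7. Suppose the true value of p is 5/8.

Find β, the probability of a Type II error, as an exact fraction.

Under the alternative p = 5/8, X ~ Binomial(9, 5/8); β is the probability the test does not reject, P(X < 7).
Adding the binomial probabilities P(X=0)+…+P(X=6) at p = 5/8 gives 24101307/33554432.

24101307/33554432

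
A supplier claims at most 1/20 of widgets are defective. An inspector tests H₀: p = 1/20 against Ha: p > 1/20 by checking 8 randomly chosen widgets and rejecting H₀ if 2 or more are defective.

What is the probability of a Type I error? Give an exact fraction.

1465463047/25600000000

α = P(reject H₀ | H₀ true) = P(X ≥ 2 | p = 1/20), X ~ Binomial(8, 1/20).
Computing the lower-tail complement: 1 − 24134536953/25600000000 = 1465463047/25600000000.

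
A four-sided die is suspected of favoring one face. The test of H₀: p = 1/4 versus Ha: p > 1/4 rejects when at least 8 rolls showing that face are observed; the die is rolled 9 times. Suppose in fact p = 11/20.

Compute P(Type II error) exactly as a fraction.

123069745737/128000000000

β = P(fail to reject H₀ | Ha true) = P(Y ≤ 7 | p = 11/20), Y ~ Binomial(9, 11/20).
Adding the binomial probabilities P(Y=0)+…+P(Y=7) at p = 11/20 gives 123069745737/128000000000.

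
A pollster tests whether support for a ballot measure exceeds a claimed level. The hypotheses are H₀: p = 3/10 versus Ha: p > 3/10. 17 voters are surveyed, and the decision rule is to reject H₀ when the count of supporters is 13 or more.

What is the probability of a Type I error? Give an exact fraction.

α = P(reject H₀ | H₀ true) = P(Y ≥ 13 | p = 3/10), with Y ~ Binomial(17, 3/10).
Adding the binomial terms for j = 13 through 17 with p = 3/10 yields 1032701997051/10000000000000000.

1032701997051/10000000000000000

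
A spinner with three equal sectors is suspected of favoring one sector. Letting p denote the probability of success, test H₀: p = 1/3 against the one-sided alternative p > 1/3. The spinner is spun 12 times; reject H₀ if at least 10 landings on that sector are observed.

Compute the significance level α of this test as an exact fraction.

289/531441

α = P(reject H₀ | H₀ true) = P(K ≥ 10 | p = 1/3), with K ~ Binomial(12, 1/3).
Adding the binomial terms for j = 10 through 12 with p = 1/3 yields 289/531441.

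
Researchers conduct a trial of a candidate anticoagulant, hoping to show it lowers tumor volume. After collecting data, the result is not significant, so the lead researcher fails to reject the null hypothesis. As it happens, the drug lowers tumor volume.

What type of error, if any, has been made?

The conventional null hypothesis here is that the drug has no effect on tumor volume.
H₀ was not rejected, but H₀ is actually false.
Failing to reject a false null hypothesis is a Type II error (false negative).

Type II error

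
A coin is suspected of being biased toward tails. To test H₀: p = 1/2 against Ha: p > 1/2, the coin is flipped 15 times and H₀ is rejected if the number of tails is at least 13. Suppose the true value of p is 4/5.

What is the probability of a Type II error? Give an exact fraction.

Under the alternative p = 4/5, X ~ Binomial(15, 4/5); β is the probability the test does not reject, P(X < 13).
Summing C(15,j)·(4/5)^j·(1/5)^{15-j} for j = 0..12 gives 18370873741/30517578125.

18370873741/30517578125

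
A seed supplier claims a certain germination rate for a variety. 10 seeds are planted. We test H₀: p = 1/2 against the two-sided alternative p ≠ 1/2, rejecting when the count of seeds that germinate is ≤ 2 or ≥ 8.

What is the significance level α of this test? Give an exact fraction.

The significance level is the null-hypothesis probability of the rejection region {≤2} ∪ {≥8}.
The two tails are symmetric, so α = 2·(1 + 10 + 45)/2^10 = 112/1024 = 7/64.

7/64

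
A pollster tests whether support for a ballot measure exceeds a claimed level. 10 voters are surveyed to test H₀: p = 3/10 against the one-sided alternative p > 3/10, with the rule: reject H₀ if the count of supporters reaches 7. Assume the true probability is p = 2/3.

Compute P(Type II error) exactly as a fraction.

8675/19683

Under the alternative p = 2/3, Y ~ Binomial(10, 2/3); β is the probability the test does not reject, P(Y < 7).
Summing C(10,j)·(2/3)^j·(1/3)^{10-j} for j = 0..6 gives 8675/19683.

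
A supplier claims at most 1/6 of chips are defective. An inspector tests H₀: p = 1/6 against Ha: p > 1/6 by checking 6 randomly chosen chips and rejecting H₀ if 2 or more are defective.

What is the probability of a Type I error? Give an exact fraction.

12281/46656

The significance level is the probability, assuming p = 1/6, of seeing 2 or more defectives in 6 draws.
Computing the lower-tail complement: 1 − 34375/46656 = 12281/46656.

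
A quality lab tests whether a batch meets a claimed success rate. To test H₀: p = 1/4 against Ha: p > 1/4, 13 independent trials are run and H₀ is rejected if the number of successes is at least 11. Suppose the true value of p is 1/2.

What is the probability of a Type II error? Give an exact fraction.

2025/2048

A Type II error is failing to reject when Ha holds: with p = 1/2, β = P(S ≤ 10).
Summing C(13,j)·(1/2)^j·(1/2)^{13-j} for j = 0..10 gives 2025/2048.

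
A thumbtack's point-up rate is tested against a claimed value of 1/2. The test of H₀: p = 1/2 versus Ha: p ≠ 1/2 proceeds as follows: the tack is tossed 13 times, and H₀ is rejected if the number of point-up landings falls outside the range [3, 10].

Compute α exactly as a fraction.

23/1024

Under H₀, Y ~ Binomial(13, 1/2); α is the probability of landing in either tail, P(Y ≤ 2) + P(Y ≥ 11).
Each tail has probability (1 + 13 + 78)/8192; doubling gives α = 184/8192 = 23/1024.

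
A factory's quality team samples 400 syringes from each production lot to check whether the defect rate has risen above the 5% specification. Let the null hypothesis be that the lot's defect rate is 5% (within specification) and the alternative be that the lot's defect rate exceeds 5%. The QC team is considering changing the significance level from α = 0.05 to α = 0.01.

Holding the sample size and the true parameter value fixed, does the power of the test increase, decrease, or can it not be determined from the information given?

It decreases.

A smaller α moves the rejection region further into the tail. With the alternative true, more outcomes now fall outside the rejection region, so failing to reject becomes more likely.
Since power = 1 − β and β increases, power decreases.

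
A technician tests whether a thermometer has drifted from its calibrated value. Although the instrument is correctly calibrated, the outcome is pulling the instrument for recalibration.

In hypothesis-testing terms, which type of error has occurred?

The null hypothesis here is that the instrument is correctly calibrated.
'Pulling the instrument for recalibration' corresponds to rejecting H₀.
H₀ was rejected but H₀ is true — a Type I error (false positive).

Type I error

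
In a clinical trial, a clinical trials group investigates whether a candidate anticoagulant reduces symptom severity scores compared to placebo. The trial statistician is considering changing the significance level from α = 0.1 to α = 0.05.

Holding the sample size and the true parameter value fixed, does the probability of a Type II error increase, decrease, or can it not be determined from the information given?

Lowering α raises the bar for rejection; under Ha, the test now fails to reject on outcomes it previously would have rejected.

It increases.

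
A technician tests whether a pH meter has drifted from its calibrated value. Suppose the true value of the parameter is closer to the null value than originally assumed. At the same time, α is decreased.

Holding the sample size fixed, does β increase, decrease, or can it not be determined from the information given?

A smaller departure from H₀ means the test statistic under Ha is distributed closer to where it would be under H₀; rejection becomes less likely. Lowering α raises the bar for rejection; under Ha, the test now fails to reject on outcomes it previously would have rejected. Both changes push β in the same direction.

It increases.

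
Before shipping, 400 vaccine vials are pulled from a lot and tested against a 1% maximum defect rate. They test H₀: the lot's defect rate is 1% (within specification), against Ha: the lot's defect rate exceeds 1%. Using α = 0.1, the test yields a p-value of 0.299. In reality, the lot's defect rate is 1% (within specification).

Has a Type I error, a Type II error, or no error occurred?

Since p = 0.299 ≥ α = 0.1, H₀ is not rejected.
H₀ is true (actually the lot's defect rate is 1% (within specification)).
The decision matches the true state — no error.

No error (correct decision).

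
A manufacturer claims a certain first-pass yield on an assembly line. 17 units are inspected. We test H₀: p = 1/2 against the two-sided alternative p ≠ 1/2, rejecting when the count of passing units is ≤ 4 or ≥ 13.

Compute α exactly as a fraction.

1607/32768

Under H₀, Y ~ Binomial(17, 1/2); α is the probability of landing in either tail, P(Y ≤ 4) + P(Y ≥ 13).
The two tails are symmetric, so α = 2·(1 + 17 + 136 + 680 + 2380)/2^17 = 6428/131072 = 1607/32768.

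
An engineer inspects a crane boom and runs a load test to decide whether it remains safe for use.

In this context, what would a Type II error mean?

A Type II error would mean concluding that the structure meets the required load capacity (safe) (or at least failing to establish that the structure is structurally deficient) when in fact the structure is structurally deficient.

With the conventional null hypothesis that the structure meets the required load capacity (safe):
A Type II error is failing to reject H₀ when H₀ is false.
Here that means keeping the structure open when actually the structure is structurally deficient.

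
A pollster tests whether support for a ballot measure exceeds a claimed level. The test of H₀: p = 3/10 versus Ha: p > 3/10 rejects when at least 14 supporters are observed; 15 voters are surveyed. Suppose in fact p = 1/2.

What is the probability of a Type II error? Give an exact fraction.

Under the alternative p = 1/2, Y ~ Binomial(15, 1/2); β is the probability the test does not reject, P(Y < 14).
Equivalently, β = 1 − P(Y ≥ 14) = 2047/2048.

2047/2048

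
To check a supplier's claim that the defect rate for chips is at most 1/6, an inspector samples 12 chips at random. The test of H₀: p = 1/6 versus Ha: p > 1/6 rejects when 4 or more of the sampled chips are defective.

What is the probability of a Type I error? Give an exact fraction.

Under H₀, Y ~ Binomial(12, 1/6); the Type I error rate is P(Y ≥ 4).
Via the complement, α = 1 − Σ_{j=0}^{3} C(12,j)(1/6)^j(5/6)^{12-j} = 90828487/725594112.

90828487/725594112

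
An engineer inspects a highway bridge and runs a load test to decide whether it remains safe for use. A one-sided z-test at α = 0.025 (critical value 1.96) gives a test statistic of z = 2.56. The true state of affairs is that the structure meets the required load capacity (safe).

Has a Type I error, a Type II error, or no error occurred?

Type I error

The conventional null hypothesis is that the structure meets the required load capacity (safe).
Since z = 2.56 > z* = 1.96, H₀ is rejected.
H₀ is true (actually the structure meets the required load capacity (safe)).
Rejecting a true H₀ is a Type I error.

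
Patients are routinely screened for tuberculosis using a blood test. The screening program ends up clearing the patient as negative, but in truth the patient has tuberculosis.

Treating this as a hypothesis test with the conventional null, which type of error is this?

The null hypothesis here is that the patient does not have tuberculosis.
'Clearing the patient as negative' corresponds to failing to reject H₀.
H₀ was not rejected but H₀ is false — a Type II error (false negative).

Type II error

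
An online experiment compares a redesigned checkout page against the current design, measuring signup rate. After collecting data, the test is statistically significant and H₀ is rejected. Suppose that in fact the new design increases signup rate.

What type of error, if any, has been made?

The conventional null hypothesis here is that the new design has no effect on signup rate.
The test rejected a false H₀ — the decision matches the true state.

No error (correct decision).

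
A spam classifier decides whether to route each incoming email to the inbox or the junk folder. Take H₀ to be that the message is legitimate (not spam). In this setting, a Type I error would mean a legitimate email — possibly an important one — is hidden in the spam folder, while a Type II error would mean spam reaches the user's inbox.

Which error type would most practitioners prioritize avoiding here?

Type I error

The Type I consequence (a legitimate email — possibly an important one — is hidden in the spam folder) is more severe than the Type II consequence (spam reaches the user's inbox).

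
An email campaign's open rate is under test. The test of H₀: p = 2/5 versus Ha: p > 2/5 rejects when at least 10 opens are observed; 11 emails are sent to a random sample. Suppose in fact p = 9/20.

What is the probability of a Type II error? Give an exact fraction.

20434671802787/20480000000000

β = P(fail to reject H₀ | Ha true) = P(Y ≤ 9 | p = 9/20), Y ~ Binomial(11, 9/20).
Summing C(11,j)·(9/20)^j·(11/20)^{11-j} for j = 0..9 gives 20434671802787/20480000000000.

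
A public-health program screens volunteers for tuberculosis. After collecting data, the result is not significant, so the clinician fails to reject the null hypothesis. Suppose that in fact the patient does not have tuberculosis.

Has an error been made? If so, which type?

No error — this is a correct decision.

The conventional null hypothesis here is that the patient does not have tuberculosis.
The test retained a true H₀ — the decision matches the true state.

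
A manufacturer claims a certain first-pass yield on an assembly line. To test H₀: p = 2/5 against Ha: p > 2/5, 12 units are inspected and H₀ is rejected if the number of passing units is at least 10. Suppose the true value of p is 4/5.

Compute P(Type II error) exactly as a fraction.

21565149/48828125

Under the alternative p = 4/5, X ~ Binomial(12, 4/5); β is the probability the test does not reject, P(X < 10).
Adding the binomial probabilities P(X=0)+…+P(X=9) at p = 4/5 gives 21565149/48828125.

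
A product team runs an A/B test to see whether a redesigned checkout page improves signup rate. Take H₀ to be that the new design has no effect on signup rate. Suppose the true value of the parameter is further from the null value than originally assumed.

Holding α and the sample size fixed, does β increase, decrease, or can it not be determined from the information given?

A bigger departure from H₀ is easier for the test to detect, so it fails to reject less often.

It decreases.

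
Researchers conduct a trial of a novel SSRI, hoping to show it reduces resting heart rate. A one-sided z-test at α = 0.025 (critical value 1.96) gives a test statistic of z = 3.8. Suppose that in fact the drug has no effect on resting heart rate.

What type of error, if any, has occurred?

The conventional null hypothesis is that the drug has no effect on resting heart rate.
Since z = 3.8 > z* = 1.96, H₀ is rejected.
H₀ is true (actually the drug has no effect on resting heart rate).
Rejecting a true H₀ is a Type I error.

Type I error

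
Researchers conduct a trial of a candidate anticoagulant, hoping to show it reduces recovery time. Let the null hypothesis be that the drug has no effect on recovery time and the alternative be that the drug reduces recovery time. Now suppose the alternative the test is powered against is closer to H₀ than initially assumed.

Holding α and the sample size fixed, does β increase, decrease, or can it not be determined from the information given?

A smaller true effect puts the Ha sampling distribution closer to H₀, so more of it falls in the non-rejection region.

It increases.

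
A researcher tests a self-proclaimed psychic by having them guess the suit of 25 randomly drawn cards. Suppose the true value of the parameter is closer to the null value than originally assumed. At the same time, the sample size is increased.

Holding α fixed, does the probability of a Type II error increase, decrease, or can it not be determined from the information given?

Cannot be determined from the information given.

The first change alone would make β increase; the second alone would make β decrease. Which effect dominates depends on the magnitudes, which are not given.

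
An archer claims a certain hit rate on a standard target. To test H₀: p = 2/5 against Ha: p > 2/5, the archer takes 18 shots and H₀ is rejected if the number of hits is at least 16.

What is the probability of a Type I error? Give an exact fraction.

97583104/3814697265625

The Type I error probability is α = P(K ≥ 16) computed under H₀, where K ~ Binomial(18, 2/5).
P(K ≥ 16) = Σ_{j=16}^{18} C(18,j)·(2/5)^j·(3/5)^{18-j} = 97583104/3814697265625.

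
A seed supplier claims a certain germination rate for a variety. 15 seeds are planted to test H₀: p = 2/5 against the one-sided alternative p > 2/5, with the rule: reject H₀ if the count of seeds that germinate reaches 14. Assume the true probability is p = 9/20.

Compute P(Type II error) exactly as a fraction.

Under the alternative p = 9/20, S ~ Binomial(15, 9/20); β is the probability the test does not reject, P(S < 14).
Summing C(15,j)·(9/20)^j·(11/20)^{15-j} for j = 0..13 gives 16382009719056418393/16384000000000000000.

16382009719056418393/16384000000000000000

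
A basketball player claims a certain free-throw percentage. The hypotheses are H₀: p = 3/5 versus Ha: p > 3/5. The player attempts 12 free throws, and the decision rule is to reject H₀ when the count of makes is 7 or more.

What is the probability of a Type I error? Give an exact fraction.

Under H₀, K ~ Binomial(12, 3/5), and α = P(K ≥ 7).
P(K ≥ 7) = Σ_{j=7}^{12} C(12,j)·(3/5)^j·(2/5)^{12-j} = 162404433/244140625.

162404433/244140625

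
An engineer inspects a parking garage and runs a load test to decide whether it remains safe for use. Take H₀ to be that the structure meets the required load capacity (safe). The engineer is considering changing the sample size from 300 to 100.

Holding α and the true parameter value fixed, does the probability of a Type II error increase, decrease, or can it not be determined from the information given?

Reducing n widens both sampling distributions, so the test has less ability to distinguish Ha from H₀.

It increases.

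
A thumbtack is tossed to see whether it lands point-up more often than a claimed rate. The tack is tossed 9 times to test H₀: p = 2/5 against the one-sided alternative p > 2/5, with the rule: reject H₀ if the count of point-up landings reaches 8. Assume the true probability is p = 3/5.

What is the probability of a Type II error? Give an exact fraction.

A Type II error is failing to reject when Ha holds: with p = 3/5, β = P(Y ≤ 7).
Equivalently, β = 1 − P(Y ≥ 8) = 1815344/1953125.

1815344/1953125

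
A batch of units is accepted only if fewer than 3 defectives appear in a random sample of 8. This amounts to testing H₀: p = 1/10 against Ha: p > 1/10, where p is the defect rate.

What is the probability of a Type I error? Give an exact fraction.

3809179/100000000

α = P(reject H₀ | H₀ true) = P(Y ≥ 3 | p = 1/10), Y ~ Binomial(8, 1/10).
Via the complement, α = 1 − Σ_{j=0}^{2} C(8,j)(1/10)^j(9/10)^{8-j} = 3809179/100000000.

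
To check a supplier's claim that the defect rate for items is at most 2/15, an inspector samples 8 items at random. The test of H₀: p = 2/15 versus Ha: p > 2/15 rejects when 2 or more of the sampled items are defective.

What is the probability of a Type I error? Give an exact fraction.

743183632/2562890625

Under H₀, K ~ Binomial(8, 2/15); the Type I error rate is P(K ≥ 2).
Via the complement, α = 1 − Σ_{j=0}^{1} C(8,j)(2/15)^j(13/15)^{8-j} = 743183632/2562890625.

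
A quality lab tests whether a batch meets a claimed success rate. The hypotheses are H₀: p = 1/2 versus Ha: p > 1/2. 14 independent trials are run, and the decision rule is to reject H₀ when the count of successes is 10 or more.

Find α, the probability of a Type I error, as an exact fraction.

α = P(reject H₀ | H₀ true) = P(Y ≥ 10 | p = 1/2), with Y ~ Binomial(14, 1/2).
That's C(14,10) + C(14,11) + C(14,12) + C(14,13) + C(14,14) over 2^14, i.e. (1001 + 364 + 91 + 14 + 1)/16384 = 1471/16384.

1471/16384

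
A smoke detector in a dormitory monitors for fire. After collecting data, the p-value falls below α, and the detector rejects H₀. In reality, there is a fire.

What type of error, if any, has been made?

The conventional null hypothesis here is that there is no fire.
The test rejected a false H₀ — the decision matches the true state.

No error — this is a correct decision.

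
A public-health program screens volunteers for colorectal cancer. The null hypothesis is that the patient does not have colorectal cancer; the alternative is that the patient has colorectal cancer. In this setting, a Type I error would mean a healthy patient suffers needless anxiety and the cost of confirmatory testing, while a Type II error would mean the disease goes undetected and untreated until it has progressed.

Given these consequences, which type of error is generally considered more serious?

The Type II consequence (the disease goes undetected and untreated until it has progressed) is more severe than the Type I consequence (a healthy patient suffers needless anxiety and the cost of confirmatory testing).

Type II error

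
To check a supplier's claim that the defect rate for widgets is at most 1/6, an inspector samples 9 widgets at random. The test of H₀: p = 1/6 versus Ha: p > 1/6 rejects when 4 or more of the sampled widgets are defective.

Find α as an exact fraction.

241973/5038848

α = P(reject H₀ | H₀ true) = P(X ≥ 4 | p = 1/6), X ~ Binomial(9, 1/6).
Computing the lower-tail complement: 1 − 4796875/5038848 = 241973/5038848.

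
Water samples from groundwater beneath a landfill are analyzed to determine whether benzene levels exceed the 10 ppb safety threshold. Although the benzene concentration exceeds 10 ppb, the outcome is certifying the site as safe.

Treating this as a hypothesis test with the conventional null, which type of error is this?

The null hypothesis here is that the benzene concentration is at or below 10 ppb (safe).
'Certifying the site as safe' corresponds to failing to reject H₀.
H₀ was not rejected but H₀ is false — a Type II error (false negative).

Type II error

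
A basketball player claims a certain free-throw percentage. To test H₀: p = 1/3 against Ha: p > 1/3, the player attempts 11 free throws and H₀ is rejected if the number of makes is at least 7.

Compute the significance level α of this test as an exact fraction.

α = P(reject H₀ | H₀ true) = P(K ≥ 7 | p = 1/3), with K ~ Binomial(11, 1/3).
Adding the binomial terms for j = 7 through 11 with p = 1/3 yields 2281/59049.

2281/59049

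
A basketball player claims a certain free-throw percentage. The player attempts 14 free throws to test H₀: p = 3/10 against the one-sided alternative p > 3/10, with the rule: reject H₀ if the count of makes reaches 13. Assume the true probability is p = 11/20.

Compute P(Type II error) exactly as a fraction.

A Type II error is failing to reject when Ha holds: with p = 11/20, β = P(K ≤ 12).
Equivalently, β = 1 − P(K ≥ 13) = 1633670388436281453/1638400000000000000.

1633670388436281453/1638400000000000000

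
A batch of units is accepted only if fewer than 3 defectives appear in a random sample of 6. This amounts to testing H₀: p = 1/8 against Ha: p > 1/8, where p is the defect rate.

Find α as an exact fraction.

3819/131072

The significance level is the probability, assuming p = 1/8, of seeing 3 or more defectives in 6 draws.
α = 1 − P(K ≤ 2) = 1 − 127253/131072 = 3819/131072.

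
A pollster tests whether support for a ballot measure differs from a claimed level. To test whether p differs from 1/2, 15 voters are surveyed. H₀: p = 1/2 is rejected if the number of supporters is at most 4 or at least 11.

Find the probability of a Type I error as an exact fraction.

1941/16384

α = P(S ≤ 4 or S ≥ 11 | p = 1/2), S ~ Binomial(15, 1/2).
Each tail has probability (1 + 15 + 105 + 455 + 1365)/32768; doubling gives α = 3882/32768 = 1941/16384.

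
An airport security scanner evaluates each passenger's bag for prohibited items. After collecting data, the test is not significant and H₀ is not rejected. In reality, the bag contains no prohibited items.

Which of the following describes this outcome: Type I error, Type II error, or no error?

No error — this is a correct decision.

The conventional null hypothesis here is that the bag contains no prohibited items.
The test retained a true H₀ — the decision matches the true state.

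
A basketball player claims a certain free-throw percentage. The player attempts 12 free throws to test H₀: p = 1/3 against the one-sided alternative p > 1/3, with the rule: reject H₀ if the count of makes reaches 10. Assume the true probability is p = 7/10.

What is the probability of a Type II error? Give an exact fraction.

A Type II error is failing to reject when Ha holds: with p = 7/10, β = P(K ≤ 9).
Adding the binomial probabilities P(K=0)+…+P(K=9) at p = 7/10 gives 149436930429/200000000000.

149436930429/200000000000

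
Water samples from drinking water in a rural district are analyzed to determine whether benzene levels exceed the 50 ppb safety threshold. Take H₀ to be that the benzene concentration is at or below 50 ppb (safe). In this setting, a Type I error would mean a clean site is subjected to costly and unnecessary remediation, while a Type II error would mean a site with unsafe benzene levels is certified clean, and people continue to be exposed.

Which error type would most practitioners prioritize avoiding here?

Type II error

The Type II consequence (a site with unsafe benzene levels is certified clean, and people continue to be exposed) is more severe than the Type I consequence (a clean site is subjected to costly and unnecessary remediation).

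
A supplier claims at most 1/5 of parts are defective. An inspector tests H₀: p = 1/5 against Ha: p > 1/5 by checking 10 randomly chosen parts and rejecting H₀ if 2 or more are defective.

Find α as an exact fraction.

The significance level is the probability, assuming p = 1/5, of seeing 2 or more defectives in 10 draws.
Computing the lower-tail complement: 1 − 3670016/9765625 = 6095609/9765625.

6095609/9765625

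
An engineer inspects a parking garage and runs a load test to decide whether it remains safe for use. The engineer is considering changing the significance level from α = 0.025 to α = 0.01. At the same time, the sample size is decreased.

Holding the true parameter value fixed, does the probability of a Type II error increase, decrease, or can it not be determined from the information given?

Tightening α shrinks the rejection region. When Ha holds, fewer sample outcomes clear the stricter threshold, so more fall in the acceptance region. A smaller sample increases the standard error, so the sampling distributions under H₀ and Ha overlap more. Both changes push β in the same direction.

It increases.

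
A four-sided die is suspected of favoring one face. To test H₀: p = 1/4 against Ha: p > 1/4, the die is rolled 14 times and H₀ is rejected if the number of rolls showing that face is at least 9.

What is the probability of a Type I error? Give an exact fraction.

578257/268435456

Under H₀, S ~ Binomial(14, 1/4), and α = P(S ≥ 9).
Summing C(14,j)(1/4)^j(3/4)^{14−j} for j = 9,…,14 gives 578257/268435456.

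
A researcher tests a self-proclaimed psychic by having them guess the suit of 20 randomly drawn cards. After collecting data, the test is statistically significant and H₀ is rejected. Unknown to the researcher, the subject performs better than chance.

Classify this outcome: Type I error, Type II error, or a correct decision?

The conventional null hypothesis here is that the subject is guessing at random (p = 1/4).
The test rejected a false H₀ — the decision matches the true state.

No error (correct decision).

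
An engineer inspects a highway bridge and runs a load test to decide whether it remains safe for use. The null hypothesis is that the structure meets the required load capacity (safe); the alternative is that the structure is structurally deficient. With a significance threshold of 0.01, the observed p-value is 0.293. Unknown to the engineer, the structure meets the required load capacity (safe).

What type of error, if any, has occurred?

Since p = 0.293 ≥ α = 0.01, H₀ is not rejected.
H₀ is true (actually the structure meets the required load capacity (safe)).
The decision matches the true state — no error.

Neither — the decision is correct.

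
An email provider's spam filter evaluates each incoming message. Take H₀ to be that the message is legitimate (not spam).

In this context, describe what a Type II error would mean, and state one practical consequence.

A Type II error would mean concluding that the message is legitimate (not spam) (or at least failing to establish that the message is spam) when in fact the message is spam. Consequence: spam reaches the user's inbox.

A Type II error is failing to reject H₀ when H₀ is false.
Here that means delivering the message to the inbox when actually the message is spam.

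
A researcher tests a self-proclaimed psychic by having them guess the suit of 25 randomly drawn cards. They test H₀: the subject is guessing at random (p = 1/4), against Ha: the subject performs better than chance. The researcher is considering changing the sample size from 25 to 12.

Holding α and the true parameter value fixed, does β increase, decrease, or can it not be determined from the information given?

It increases.

With less data the test statistic is noisier; under Ha, more outcomes land inside the acceptance region.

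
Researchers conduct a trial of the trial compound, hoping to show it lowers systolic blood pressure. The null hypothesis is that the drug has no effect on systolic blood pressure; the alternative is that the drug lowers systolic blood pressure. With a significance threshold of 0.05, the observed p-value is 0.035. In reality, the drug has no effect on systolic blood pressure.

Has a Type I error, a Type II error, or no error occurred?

Since p = 0.035 < α = 0.05, H₀ is rejected.
H₀ is true (actually the drug has no effect on systolic blood pressure).
Rejecting a true H₀ is a Type I error.

Type I error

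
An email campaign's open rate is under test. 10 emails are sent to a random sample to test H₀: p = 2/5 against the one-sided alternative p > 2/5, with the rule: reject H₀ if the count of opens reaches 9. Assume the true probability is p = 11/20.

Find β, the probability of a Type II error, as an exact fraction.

β = P(fail to reject H₀ | Ha true) = P(K ≤ 8 | p = 11/20), K ~ Binomial(10, 11/20).
Equivalently, β = 1 − P(K ≥ 9) = 10001847283209/10240000000000.

10001847283209/10240000000000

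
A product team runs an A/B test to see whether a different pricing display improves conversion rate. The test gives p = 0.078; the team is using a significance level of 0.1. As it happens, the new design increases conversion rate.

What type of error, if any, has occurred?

No error — this is a correct decision.

The conventional null hypothesis is that the new design has no effect on conversion rate.
Since p = 0.078 < α = 0.1, H₀ is rejected.
H₀ is false (actually the new design increases conversion rate).
The decision matches the true state — no error.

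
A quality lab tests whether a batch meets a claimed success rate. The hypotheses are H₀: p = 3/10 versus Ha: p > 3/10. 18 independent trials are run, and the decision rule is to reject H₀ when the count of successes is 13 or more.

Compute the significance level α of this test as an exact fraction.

The Type I error probability is α = P(X ≥ 13) computed under H₀, where X ~ Binomial(18, 3/10).
Adding the binomial terms for j = 13 through 18 with p = 3/10 yields 33635315945421/125000000000000000.

33635315945421/125000000000000000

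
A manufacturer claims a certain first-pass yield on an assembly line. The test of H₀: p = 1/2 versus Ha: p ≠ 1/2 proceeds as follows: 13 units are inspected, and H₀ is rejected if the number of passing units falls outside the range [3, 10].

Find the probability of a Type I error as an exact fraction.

23/1024

The significance level is the null-hypothesis probability of the rejection region {≤2} ∪ {≥11}.
By symmetry, α = 2·P(X ≤ 2) = 2·(1 + 13 + 78)/8192 = 184/8192 = 23/1024.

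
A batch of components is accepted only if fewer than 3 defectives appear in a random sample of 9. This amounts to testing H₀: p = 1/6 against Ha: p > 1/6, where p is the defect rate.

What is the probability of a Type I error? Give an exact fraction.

898223/5038848

The significance level is the probability, assuming p = 1/6, of seeing 3 or more defectives in 9 draws.
α = 1 − P(S ≤ 2) = 1 − 4140625/5038848 = 898223/5038848.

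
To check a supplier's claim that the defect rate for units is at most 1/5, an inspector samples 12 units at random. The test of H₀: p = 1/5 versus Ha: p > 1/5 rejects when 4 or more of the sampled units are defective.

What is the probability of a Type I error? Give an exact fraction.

α = P(reject H₀ | H₀ true) = P(S ≥ 4 | p = 1/5), S ~ Binomial(12, 1/5).
Computing the lower-tail complement: 1 − 38797312/48828125 = 10030813/48828125.

10030813/48828125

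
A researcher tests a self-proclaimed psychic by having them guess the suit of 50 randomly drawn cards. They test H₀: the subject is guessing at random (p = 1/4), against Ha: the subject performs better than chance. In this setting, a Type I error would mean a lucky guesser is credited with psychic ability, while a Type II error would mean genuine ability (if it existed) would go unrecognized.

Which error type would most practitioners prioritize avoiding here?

Type I error

The Type I consequence (a lucky guesser is credited with psychic ability) is more severe than the Type II consequence (genuine ability (if it existed) would go unrecognized).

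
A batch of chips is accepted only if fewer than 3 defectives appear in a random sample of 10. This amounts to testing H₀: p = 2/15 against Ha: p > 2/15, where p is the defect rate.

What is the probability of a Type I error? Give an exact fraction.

26623460512/192216796875

The significance level is the probability, assuming p = 2/15, of seeing 3 or more defectives in 10 draws.
Via the complement, α = 1 − Σ_{j=0}^{2} C(10,j)(2/15)^j(13/15)^{10-j} = 26623460512/192216796875.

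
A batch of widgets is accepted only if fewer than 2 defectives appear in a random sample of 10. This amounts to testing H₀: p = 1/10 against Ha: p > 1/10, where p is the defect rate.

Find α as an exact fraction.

Under H₀, K ~ Binomial(10, 1/10); the Type I error rate is P(K ≥ 2).
α = 1 − P(K ≤ 1) = 1 − 7360989291/10000000000 = 2639010709/10000000000.

2639010709/10000000000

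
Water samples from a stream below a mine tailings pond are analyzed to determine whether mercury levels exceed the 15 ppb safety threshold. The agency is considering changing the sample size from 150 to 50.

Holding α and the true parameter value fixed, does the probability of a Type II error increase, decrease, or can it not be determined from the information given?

Reducing n widens both sampling distributions, so the test has less ability to distinguish Ha from H₀.

It increases.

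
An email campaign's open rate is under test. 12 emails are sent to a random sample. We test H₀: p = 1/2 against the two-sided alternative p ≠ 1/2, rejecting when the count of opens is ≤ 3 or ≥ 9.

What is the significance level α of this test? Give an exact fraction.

Under H₀, S ~ Binomial(12, 1/2); α is the probability of landing in either tail, P(S ≤ 3) + P(S ≥ 9).
By symmetry, α = 2·P(S ≤ 3) = 2·(1 + 12 + 66 + 220)/4096 = 598/4096 = 299/2048.

299/2048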